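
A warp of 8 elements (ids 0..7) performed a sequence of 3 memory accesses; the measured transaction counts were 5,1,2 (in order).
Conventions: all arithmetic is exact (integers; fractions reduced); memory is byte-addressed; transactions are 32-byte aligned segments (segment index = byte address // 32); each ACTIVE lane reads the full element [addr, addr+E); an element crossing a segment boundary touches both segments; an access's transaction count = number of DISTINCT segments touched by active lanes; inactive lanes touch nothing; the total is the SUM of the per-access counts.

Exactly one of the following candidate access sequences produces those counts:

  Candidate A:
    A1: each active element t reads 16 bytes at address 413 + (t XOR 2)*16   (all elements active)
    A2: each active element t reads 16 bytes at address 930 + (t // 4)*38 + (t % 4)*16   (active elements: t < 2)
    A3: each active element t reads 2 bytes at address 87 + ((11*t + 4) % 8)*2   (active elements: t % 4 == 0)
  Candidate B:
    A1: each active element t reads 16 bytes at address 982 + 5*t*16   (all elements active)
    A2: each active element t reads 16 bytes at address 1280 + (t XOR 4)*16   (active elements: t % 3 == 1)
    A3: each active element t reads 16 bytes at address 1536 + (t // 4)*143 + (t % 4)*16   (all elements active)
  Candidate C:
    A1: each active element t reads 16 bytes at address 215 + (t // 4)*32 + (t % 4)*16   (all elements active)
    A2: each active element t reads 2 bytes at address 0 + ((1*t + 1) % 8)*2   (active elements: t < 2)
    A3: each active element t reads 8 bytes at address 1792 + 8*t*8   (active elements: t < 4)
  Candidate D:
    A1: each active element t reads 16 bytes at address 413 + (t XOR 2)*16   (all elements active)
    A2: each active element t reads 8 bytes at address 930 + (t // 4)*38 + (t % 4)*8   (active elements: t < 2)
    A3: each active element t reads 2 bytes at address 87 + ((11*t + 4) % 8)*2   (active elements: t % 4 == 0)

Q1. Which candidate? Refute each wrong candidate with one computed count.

A: A2 gives 2 transactions, not 1
B: A1 gives 12 transactions, not 5
C: A1 gives 4 transactions, not 5
D: all counts match (5,1,2)

Answer: D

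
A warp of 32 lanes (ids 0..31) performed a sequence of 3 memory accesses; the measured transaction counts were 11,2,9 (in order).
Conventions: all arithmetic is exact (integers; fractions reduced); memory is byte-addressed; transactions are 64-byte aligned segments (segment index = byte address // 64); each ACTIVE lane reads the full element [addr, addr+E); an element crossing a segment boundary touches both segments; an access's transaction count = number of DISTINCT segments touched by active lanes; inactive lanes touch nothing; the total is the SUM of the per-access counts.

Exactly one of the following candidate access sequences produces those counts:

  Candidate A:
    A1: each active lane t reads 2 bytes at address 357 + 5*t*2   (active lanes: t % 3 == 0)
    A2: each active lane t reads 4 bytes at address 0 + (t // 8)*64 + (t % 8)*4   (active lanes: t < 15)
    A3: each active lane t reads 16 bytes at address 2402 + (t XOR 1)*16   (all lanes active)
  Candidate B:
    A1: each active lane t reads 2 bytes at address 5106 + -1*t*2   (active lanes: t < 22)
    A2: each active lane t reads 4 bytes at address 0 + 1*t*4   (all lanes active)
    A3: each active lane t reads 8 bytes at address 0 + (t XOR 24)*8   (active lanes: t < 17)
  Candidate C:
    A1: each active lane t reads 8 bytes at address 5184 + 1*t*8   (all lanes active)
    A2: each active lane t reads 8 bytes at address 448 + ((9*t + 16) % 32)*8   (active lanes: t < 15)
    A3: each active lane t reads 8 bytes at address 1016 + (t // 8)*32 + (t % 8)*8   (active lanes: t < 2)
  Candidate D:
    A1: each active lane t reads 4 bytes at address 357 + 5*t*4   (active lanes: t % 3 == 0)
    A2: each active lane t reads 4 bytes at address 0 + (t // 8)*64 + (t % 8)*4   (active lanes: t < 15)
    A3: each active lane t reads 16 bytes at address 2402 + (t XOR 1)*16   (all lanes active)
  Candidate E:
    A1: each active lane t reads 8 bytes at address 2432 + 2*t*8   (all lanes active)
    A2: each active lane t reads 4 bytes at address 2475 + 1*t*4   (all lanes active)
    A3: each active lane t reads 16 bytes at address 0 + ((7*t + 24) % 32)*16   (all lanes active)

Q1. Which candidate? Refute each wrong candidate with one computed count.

A: A1 gives 6 transactions, not 11
B: A1 gives 1 transaction, not 11
C: A1 gives 4 transactions, not 11
E: A1 gives 8 transactions, not 11
D: all counts match (11,2,9)

Answer: D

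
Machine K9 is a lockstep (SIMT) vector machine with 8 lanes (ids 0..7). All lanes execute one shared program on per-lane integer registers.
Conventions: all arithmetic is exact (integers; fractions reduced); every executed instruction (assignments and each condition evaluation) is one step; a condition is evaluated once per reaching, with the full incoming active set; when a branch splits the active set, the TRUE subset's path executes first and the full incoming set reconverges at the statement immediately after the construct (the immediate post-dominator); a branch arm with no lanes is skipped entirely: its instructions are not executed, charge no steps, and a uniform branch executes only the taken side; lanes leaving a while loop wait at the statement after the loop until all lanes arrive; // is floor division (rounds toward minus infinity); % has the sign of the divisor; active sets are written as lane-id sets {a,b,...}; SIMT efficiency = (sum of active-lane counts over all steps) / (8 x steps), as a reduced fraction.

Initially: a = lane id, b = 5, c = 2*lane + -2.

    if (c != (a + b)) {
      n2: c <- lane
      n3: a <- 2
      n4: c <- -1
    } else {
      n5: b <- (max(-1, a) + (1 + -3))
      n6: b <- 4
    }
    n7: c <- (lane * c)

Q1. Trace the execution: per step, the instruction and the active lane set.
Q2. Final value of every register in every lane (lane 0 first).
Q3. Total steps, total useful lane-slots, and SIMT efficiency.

step 0: eval (c != (a + b))          {0,1,2,3,4,5,6,7}
step 1: c <- lane                    {0,1,2,3,4,5,6}
step 2: a <- 2                       {0,1,2,3,4,5,6}
step 3: c <- -1                      {0,1,2,3,4,5,6}
step 4: b <- (max(-1, a) + (1 + -3)) {7}
step 5: b <- 4                       {7}
step 6: c <- (lane * c)              {0,1,2,3,4,5,6,7}

Answer: 7 steps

a: 2,2,2,2,2,2,2,7
b: 5,5,5,5,5,5,5,4
c: 0,-1,-2,-3,-4,-5,-6,84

steps = 7; useful = 39; efficiency = 39/56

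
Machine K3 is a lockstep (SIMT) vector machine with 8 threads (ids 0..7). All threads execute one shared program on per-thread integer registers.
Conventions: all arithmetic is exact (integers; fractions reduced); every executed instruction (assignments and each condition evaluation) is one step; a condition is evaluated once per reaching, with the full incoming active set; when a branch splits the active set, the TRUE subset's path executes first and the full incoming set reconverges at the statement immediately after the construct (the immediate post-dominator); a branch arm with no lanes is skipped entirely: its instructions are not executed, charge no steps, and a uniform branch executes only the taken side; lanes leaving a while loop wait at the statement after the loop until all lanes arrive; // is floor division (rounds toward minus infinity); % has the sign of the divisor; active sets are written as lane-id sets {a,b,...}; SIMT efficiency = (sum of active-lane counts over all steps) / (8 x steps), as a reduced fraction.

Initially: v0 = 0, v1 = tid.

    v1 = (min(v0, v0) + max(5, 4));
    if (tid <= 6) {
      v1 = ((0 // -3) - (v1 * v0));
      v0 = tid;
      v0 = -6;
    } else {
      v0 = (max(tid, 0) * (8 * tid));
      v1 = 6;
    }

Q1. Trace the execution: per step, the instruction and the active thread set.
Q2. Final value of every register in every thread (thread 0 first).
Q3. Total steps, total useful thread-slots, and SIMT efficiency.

step 0: v1 <- (min(v0, v0) + max(5, 4)) {0,1,2,3,4,5,6,7}
step 1: eval (tid <= 6)              {0,1,2,3,4,5,6,7}
step 2: v1 <- ((0 // -3) - (v1 * v0)) {0,1,2,3,4,5,6}
step 3: v0 <- tid                    {0,1,2,3,4,5,6}
step 4: v0 <- -6                     {0,1,2,3,4,5,6}
step 5: v0 <- (max(tid, 0) * (8 * tid)) {7}
step 6: v1 <- 6                      {7}

Answer: 7 steps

v0: -6,-6,-6,-6,-6,-6,-6,392
v1: 0,0,0,0,0,0,0,6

steps = 7; useful = 39; efficiency = 39/56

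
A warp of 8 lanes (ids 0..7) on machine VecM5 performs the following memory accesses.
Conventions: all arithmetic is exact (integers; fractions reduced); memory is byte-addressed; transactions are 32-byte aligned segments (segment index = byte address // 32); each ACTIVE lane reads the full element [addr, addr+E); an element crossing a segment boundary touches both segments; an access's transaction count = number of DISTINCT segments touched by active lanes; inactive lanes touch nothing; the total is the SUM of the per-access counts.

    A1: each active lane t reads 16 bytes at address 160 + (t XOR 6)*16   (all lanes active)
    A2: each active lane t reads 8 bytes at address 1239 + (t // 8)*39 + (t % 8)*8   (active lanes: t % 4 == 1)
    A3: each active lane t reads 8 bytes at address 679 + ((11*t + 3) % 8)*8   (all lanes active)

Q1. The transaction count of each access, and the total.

A1: 4 transactions
A2: 3 transactions
A3: 3 transactions

Answer: 4,3,3; total 10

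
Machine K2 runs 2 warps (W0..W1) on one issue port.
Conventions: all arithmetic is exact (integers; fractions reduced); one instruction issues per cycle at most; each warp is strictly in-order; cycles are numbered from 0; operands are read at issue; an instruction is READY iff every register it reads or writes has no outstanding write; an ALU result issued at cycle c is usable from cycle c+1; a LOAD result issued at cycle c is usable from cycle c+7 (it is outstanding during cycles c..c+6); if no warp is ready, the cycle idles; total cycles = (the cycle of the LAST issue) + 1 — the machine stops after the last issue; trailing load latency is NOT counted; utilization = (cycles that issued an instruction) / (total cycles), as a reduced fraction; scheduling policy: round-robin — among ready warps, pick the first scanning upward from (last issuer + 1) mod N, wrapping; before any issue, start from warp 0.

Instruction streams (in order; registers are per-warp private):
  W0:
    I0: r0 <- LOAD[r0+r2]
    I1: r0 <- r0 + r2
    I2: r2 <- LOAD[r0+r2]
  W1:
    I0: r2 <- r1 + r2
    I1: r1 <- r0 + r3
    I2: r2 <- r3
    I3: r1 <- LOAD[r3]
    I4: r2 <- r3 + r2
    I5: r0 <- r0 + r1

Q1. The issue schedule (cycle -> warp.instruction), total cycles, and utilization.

cycle 0: W0.I0
cycle 1: W1.I0
cycle 2: W1.I1
cycle 3: W1.I2
cycle 4: W1.I3
cycle 5: W1.I4
cycle 6: idle
cycle 7: W0.I1
cycle 8: W0.I2
cycle 9: idle
cycle 10: idle
cycle 11: W1.I5

Answer: 12 cycles, utilization 3/4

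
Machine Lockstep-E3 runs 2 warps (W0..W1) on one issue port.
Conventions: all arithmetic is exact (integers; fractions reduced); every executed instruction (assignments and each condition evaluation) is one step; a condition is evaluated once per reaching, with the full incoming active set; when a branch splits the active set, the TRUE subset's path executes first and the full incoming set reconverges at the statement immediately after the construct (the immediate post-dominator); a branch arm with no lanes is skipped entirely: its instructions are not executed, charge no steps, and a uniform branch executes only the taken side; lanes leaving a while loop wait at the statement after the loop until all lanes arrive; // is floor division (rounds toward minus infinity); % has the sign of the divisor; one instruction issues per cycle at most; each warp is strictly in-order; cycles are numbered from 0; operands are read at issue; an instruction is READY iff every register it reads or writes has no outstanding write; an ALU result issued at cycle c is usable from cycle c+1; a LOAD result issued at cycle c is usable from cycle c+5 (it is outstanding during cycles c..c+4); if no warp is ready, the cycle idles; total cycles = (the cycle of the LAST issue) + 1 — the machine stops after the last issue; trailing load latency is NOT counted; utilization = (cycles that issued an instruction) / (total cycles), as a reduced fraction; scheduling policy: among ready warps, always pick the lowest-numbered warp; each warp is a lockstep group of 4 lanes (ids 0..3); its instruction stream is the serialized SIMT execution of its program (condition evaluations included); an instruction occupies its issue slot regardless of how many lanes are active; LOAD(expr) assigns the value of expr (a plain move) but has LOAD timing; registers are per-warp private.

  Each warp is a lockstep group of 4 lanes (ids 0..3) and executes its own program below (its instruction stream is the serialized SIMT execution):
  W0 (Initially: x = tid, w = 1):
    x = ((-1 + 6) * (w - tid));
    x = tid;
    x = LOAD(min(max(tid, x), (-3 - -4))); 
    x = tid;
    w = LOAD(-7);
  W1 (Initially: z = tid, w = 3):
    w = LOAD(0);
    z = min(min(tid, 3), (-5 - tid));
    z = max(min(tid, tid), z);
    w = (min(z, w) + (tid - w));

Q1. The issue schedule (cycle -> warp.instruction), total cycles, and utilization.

cycle 0: W0.I0
cycle 1: W0.I1
cycle 2: W0.I2
cycle 3: W1.I0
cycle 4: W1.I1
cycle 5: W1.I2
cycle 6: idle
cycle 7: W0.I3
cycle 8: W0.I4
cycle 9: W1.I3

Answer: 10 cycles, utilization 9/10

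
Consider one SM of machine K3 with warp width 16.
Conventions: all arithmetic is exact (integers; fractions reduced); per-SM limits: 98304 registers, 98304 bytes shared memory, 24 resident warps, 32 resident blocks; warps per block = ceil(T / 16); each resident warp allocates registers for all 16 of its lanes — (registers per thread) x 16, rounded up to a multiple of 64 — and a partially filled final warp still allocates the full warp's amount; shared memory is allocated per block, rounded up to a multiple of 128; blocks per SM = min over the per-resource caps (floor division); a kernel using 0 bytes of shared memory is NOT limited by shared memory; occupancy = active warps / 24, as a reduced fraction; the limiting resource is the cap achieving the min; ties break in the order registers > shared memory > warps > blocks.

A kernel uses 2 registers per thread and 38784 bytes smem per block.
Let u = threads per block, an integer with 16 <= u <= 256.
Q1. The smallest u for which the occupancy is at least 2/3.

Answer: u = 113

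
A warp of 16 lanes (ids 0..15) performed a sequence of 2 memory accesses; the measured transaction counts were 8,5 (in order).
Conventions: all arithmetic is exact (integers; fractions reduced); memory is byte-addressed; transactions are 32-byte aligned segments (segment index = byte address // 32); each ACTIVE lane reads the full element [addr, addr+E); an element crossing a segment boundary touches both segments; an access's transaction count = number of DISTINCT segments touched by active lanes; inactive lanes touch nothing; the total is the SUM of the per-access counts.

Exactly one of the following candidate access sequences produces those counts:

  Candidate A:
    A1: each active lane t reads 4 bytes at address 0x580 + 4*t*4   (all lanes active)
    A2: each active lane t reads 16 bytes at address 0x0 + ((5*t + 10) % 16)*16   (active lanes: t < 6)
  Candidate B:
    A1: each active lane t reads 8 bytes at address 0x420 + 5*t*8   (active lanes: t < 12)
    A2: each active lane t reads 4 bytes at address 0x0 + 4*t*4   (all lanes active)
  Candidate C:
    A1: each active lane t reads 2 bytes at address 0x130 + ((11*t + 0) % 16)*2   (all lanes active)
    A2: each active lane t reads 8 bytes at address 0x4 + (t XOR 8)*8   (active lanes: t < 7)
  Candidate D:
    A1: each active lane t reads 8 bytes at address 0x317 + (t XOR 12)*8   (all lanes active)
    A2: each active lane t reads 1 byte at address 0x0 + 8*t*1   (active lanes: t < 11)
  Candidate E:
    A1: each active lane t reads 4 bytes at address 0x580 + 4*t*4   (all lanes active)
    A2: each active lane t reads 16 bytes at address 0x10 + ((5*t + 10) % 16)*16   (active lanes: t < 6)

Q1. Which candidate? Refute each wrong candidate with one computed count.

B: A1 gives 12 transactions, not 8
C: A1 gives 2 transactions, not 8
D: A1 gives 5 transactions, not 8
E: A2 gives 4 transactions, not 5
A: all counts match (8,5)

Answer: A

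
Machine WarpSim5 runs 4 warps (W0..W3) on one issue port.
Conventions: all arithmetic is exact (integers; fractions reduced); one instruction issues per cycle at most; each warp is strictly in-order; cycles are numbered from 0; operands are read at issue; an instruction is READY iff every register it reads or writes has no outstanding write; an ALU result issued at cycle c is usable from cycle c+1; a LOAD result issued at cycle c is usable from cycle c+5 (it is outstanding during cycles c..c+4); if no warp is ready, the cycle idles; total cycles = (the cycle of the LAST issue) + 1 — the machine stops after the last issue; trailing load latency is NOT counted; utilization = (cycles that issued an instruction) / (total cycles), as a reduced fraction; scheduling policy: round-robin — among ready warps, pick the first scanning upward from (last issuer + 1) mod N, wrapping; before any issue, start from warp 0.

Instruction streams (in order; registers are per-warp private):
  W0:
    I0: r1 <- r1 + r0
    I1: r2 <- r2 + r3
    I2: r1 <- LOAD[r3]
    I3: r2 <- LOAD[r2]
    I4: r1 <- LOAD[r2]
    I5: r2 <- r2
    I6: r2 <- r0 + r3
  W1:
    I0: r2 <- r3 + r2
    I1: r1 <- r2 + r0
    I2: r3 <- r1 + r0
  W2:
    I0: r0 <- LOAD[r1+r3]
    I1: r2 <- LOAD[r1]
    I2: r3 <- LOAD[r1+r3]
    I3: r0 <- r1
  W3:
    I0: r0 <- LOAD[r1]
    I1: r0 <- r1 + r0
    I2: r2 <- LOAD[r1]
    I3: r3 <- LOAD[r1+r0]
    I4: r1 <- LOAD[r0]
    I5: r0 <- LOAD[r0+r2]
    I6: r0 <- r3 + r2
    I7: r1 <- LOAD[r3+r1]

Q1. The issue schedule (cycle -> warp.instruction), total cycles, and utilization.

cycle 0: W0.I0
cycle 1: W1.I0
cycle 2: W2.I0
cycle 3: W3.I0
cycle 4: W0.I1
cycle 5: W1.I1
cycle 6: W2.I1
cycle 7: W0.I2
cycle 8: W1.I2
cycle 9: W2.I2
cycle 10: W3.I1
cycle 11: W0.I3
cycle 12: W2.I3
cycle 13: W3.I2
cycle 14: W3.I3
cycle 15: W3.I4
cycle 16: W0.I4
cycle 17: W0.I5
cycle 18: W3.I5
cycle 19: W0.I6
cycle 20: idle
cycle 21: idle
cycle 22: idle
cycle 23: W3.I6
cycle 24: W3.I7

Answer: 25 cycles, utilization 22/25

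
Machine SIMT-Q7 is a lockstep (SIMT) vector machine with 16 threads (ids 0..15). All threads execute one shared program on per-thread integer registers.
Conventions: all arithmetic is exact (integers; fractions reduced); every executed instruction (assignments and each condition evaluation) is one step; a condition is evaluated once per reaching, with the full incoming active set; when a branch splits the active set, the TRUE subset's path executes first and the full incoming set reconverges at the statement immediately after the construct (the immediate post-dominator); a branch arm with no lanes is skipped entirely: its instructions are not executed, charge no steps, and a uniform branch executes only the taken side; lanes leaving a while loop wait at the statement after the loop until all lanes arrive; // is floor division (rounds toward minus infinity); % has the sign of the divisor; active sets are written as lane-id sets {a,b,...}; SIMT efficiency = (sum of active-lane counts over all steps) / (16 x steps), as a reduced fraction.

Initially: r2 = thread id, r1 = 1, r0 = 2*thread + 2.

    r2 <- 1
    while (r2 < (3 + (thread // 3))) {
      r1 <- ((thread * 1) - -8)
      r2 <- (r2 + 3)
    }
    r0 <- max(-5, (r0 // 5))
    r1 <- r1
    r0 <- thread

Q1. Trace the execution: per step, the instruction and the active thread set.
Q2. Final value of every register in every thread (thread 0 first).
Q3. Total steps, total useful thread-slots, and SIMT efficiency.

step 0: r2 <- 1                      {0,1,2,3,4,5,6,7,8,9,10,11,12,13,14,15}
step 1: eval (r2 < (3 + (thread // 3))) {0,1,2,3,4,5,6,7,8,9,10,11,12,13,14,15}
step 2: r1 <- ((thread * 1) - -8)    {0,1,2,3,4,5,6,7,8,9,10,11,12,13,14,15}
step 3: r2 <- (r2 + 3)               {0,1,2,3,4,5,6,7,8,9,10,11,12,13,14,15}
step 4: eval (r2 < (3 + (thread // 3))) {0,1,2,3,4,5,6,7,8,9,10,11,12,13,14,15}
step 5: r1 <- ((thread * 1) - -8)    {6,7,8,9,10,11,12,13,14,15}
step 6: r2 <- (r2 + 3)               {6,7,8,9,10,11,12,13,14,15}
step 7: eval (r2 < (3 + (thread // 3))) {6,7,8,9,10,11,12,13,14,15}
step 8: r1 <- ((thread * 1) - -8)    {15}
step 9: r2 <- (r2 + 3)               {15}
step 10: eval (r2 < (3 + (thread // 3))) {15}
step 11: r0 <- max(-5, (r0 // 5))     {0,1,2,3,4,5,6,7,8,9,10,11,12,13,14,15}
step 12: r1 <- r1                     {0,1,2,3,4,5,6,7,8,9,10,11,12,13,14,15}
step 13: r0 <- thread                 {0,1,2,3,4,5,6,7,8,9,10,11,12,13,14,15}

Answer: 14 steps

r2: 4,4,4,4,4,4,7,7,7,7,7,7,7,7,7,10
r1: 8,9,10,11,12,13,14,15,16,17,18,19,20,21,22,23
r0: 0,1,2,3,4,5,6,7,8,9,10,11,12,13,14,15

steps = 14; useful = 161; efficiency = 161/224 = 23/32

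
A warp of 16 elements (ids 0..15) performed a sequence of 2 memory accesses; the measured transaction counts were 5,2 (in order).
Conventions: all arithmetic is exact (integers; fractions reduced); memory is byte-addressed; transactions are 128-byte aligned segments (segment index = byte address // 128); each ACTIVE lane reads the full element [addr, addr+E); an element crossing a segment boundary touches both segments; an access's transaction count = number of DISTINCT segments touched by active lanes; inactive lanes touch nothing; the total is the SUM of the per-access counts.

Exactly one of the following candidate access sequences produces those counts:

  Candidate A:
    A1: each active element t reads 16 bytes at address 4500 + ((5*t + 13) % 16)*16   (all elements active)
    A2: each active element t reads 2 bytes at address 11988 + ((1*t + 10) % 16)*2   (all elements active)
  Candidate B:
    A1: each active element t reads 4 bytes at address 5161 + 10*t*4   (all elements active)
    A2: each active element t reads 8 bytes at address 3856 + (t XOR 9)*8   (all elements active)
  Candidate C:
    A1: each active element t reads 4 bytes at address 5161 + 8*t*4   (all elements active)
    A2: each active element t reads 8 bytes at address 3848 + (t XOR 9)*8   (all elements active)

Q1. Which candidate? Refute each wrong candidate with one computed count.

A: A1 gives 3 transactions, not 5
B: A1 gives 6 transactions, not 5
C: all counts match (5,2)

Answer: C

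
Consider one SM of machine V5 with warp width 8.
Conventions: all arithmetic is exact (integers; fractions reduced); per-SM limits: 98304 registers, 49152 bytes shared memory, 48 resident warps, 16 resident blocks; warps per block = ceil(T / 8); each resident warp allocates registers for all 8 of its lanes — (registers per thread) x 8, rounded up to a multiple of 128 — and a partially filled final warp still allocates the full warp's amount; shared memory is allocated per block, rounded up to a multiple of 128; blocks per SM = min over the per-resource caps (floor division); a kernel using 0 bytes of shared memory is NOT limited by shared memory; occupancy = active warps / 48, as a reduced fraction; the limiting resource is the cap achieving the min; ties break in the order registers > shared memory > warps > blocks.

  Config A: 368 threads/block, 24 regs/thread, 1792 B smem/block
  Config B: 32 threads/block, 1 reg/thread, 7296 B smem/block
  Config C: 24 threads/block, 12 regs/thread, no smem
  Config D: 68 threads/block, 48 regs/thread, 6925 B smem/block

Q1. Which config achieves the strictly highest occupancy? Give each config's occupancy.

occupancies: A 23/24, B 1/2, C 1, D 15/16

Answer: C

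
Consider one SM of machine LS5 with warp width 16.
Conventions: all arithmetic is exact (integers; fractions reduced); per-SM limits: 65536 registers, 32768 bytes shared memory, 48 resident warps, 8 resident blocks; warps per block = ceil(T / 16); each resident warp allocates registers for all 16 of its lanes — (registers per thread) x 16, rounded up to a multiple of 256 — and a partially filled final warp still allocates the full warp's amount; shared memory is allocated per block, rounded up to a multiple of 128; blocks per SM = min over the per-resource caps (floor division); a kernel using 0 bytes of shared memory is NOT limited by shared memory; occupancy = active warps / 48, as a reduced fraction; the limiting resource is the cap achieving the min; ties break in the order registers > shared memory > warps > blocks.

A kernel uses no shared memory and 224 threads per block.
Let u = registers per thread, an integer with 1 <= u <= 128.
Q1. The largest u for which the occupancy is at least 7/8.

Answer: u = 96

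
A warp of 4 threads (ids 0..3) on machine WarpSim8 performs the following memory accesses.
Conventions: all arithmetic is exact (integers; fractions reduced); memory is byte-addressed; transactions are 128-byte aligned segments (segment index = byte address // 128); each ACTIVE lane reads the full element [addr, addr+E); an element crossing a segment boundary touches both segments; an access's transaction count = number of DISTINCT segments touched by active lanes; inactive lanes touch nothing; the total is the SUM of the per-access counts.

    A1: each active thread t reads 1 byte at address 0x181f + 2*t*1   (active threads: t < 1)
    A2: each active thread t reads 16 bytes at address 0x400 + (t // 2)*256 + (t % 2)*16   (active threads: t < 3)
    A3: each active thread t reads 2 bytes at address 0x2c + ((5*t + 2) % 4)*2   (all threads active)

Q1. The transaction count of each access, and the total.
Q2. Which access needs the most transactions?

A1: 1 transaction
A2: 2 transactions
A3: 1 transaction

Answer: 1,2,1; total 4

Answer: A2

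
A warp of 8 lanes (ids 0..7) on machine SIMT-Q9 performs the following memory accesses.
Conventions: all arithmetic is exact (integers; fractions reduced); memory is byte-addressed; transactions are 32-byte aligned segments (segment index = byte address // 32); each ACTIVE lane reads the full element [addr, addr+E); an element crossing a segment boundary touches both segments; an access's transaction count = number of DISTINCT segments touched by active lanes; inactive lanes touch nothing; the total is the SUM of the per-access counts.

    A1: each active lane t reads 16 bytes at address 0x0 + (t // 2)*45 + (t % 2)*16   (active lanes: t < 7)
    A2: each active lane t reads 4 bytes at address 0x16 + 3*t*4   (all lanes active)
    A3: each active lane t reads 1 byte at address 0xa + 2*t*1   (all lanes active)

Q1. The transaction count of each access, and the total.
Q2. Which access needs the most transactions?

A1: 5 transactions
A2: 4 transactions
A3: 1 transaction

Answer: 5,4,1; total 10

Answer: A1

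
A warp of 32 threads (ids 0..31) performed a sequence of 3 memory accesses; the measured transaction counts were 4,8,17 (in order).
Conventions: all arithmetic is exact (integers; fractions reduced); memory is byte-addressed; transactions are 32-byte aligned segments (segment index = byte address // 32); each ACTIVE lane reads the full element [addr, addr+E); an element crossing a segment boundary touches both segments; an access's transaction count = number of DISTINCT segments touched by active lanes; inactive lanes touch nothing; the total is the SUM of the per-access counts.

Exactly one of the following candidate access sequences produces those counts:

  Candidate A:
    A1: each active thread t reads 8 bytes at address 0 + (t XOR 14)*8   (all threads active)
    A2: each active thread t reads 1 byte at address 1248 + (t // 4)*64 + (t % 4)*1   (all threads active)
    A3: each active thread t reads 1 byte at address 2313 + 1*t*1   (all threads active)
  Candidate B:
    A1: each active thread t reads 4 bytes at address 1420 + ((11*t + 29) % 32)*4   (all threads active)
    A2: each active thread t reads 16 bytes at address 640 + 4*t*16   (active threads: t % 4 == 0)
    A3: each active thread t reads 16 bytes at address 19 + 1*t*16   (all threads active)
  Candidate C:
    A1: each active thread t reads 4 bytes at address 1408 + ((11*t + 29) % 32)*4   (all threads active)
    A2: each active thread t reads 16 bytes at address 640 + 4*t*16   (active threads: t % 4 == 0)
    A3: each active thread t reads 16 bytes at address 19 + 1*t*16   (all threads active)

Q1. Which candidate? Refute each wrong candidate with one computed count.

A: A1 gives 8 transactions, not 4
B: A1 gives 5 transactions, not 4
C: all counts match (4,8,17)

Answer: C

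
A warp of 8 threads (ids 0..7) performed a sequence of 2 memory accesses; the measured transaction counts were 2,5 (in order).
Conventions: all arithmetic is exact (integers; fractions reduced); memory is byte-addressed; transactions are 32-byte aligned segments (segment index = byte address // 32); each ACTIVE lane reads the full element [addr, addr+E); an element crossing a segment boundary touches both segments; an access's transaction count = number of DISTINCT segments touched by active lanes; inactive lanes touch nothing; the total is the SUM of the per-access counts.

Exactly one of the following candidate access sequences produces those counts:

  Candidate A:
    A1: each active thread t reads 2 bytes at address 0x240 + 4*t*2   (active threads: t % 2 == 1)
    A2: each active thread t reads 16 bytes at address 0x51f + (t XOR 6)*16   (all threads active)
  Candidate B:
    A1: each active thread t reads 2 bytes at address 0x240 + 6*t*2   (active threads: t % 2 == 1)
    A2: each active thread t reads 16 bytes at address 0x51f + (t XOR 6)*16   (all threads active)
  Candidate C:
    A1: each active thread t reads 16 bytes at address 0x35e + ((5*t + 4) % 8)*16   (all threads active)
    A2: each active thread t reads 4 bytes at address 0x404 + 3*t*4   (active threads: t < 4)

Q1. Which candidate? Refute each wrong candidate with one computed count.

B: A1 gives 3 transactions, not 2
C: A1 gives 5 transactions, not 2
A: all counts match (2,5)

Answer: A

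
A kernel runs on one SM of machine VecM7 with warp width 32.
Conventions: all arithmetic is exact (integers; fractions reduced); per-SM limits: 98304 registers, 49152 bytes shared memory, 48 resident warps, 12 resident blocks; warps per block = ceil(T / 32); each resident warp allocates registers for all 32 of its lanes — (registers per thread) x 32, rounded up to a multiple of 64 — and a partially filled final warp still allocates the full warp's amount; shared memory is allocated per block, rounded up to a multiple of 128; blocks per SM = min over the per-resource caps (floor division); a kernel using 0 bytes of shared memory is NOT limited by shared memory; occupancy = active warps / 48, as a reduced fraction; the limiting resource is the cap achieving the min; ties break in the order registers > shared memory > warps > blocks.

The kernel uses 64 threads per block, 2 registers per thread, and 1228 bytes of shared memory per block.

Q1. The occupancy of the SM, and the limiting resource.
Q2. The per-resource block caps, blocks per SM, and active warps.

Answer: occupancy 1/2, limited by blocks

registers: 768 blocks
shared memory: 38 blocks
warps: 24 blocks
blocks: 12 blocks

Answer: 12 blocks, 24 active warps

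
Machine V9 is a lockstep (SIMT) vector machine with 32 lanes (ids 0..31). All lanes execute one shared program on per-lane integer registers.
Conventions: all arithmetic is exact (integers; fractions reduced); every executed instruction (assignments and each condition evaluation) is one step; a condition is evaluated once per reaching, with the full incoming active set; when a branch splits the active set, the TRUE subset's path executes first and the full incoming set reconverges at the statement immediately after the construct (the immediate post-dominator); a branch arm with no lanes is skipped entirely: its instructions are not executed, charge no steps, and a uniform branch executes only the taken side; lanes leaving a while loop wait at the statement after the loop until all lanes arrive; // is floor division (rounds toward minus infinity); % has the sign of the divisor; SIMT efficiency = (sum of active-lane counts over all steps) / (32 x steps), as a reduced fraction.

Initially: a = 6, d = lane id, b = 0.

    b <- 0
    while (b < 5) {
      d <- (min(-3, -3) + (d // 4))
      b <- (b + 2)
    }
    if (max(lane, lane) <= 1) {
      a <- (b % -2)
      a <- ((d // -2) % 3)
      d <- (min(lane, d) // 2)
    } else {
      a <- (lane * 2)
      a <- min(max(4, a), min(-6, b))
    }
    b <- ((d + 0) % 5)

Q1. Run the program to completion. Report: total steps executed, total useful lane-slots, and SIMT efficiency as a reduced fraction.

Answer: 18 steps, 482 useful, 241/288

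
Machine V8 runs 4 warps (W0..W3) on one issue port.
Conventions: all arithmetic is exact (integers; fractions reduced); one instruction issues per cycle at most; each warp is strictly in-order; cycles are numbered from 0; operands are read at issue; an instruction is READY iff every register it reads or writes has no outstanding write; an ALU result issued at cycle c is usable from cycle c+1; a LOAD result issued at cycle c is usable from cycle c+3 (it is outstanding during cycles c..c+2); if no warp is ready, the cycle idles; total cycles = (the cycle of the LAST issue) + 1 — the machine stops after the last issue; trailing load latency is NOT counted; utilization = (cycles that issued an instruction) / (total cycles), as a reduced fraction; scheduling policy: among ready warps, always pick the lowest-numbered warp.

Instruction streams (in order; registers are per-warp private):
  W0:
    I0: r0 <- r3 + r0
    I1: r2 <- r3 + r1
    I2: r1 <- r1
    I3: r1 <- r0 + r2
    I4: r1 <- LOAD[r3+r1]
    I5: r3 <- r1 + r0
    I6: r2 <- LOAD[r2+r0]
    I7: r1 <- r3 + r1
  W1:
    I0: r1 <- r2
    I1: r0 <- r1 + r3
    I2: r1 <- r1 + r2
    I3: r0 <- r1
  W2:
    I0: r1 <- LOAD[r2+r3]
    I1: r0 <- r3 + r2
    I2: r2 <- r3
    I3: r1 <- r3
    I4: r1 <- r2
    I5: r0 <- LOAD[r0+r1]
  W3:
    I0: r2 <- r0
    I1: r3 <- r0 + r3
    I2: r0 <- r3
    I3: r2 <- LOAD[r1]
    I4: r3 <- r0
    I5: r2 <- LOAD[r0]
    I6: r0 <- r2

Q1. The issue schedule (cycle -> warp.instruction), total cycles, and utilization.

cycle 0: W0.I0
cycle 1: W0.I1
cycle 2: W0.I2
cycle 3: W0.I3
cycle 4: W0.I4
cycle 5: W1.I0
cycle 6: W1.I1
cycle 7: W0.I5
cycle 8: W0.I6
cycle 9: W0.I7
cycle 10: W1.I2
cycle 11: W1.I3
cycle 12: W2.I0
cycle 13: W2.I1
cycle 14: W2.I2
cycle 15: W2.I3
cycle 16: W2.I4
cycle 17: W2.I5
cycle 18: W3.I0
cycle 19: W3.I1
cycle 20: W3.I2
cycle 21: W3.I3
cycle 22: W3.I4
cycle 23: idle
cycle 24: W3.I5
cycle 25: idle
cycle 26: idle
cycle 27: W3.I6

Answer: 28 cycles, utilization 25/28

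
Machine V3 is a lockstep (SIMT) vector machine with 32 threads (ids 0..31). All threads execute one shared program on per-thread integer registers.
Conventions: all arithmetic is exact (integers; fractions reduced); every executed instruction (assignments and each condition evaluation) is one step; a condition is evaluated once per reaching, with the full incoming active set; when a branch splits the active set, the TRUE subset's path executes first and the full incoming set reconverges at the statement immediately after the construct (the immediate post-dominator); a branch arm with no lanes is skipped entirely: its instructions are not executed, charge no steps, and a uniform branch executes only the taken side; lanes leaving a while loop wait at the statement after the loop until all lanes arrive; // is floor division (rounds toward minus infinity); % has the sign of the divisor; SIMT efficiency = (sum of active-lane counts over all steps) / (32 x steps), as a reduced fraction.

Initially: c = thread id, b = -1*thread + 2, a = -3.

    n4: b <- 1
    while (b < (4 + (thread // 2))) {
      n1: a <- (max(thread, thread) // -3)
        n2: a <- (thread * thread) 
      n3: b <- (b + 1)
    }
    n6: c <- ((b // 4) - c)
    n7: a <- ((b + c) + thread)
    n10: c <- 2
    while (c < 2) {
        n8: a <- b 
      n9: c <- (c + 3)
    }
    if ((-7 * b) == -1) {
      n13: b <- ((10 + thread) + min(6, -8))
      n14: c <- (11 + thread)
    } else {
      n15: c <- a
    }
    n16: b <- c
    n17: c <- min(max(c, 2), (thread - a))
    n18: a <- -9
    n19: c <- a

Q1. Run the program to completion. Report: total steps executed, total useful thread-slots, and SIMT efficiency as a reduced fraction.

Answer: 84 steps, 1728 useful, 9/14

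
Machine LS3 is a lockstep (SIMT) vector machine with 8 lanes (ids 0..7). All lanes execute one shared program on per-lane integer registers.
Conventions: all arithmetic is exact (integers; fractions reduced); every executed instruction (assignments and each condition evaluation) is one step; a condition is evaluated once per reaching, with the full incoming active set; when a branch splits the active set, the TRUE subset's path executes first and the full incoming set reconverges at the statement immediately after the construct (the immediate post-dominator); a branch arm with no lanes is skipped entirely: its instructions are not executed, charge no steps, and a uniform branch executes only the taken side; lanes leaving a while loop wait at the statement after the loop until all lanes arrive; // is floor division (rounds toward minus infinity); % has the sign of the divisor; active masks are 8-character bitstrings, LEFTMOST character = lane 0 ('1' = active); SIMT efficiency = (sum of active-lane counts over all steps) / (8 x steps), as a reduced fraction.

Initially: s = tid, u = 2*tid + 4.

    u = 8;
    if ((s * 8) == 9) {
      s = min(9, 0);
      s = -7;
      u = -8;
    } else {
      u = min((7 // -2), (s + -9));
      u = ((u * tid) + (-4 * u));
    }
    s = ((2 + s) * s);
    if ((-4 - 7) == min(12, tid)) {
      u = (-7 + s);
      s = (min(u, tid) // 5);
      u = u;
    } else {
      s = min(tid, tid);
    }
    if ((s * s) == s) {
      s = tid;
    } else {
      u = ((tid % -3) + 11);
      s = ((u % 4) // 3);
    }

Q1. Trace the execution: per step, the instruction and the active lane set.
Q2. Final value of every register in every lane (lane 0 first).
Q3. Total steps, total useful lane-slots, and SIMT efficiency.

step 0: u <- 8                       11111111
step 1: eval ((s * 8) == 9)          11111111
step 2: u <- min((7 // -2), (s + -9)) 11111111
step 3: u <- ((u * tid) + (-4 * u))  11111111
step 4: s <- ((2 + s) * s)           11111111
step 5: eval ((-4 - 7) == min(12, tid)) 11111111
step 6: s <- min(tid, tid)           11111111
step 7: eval ((s * s) == s)          11111111
step 8: s <- tid                     11000000
step 9: u <- ((tid % -3) + 11)       00111111
step 10: s <- ((u % 4) // 3)          00111111

Answer: 11 steps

s: 0,1,0,1,0,0,1,0
u: 36,24,10,11,9,10,11,9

steps = 11; useful = 78; efficiency = 78/88 = 39/44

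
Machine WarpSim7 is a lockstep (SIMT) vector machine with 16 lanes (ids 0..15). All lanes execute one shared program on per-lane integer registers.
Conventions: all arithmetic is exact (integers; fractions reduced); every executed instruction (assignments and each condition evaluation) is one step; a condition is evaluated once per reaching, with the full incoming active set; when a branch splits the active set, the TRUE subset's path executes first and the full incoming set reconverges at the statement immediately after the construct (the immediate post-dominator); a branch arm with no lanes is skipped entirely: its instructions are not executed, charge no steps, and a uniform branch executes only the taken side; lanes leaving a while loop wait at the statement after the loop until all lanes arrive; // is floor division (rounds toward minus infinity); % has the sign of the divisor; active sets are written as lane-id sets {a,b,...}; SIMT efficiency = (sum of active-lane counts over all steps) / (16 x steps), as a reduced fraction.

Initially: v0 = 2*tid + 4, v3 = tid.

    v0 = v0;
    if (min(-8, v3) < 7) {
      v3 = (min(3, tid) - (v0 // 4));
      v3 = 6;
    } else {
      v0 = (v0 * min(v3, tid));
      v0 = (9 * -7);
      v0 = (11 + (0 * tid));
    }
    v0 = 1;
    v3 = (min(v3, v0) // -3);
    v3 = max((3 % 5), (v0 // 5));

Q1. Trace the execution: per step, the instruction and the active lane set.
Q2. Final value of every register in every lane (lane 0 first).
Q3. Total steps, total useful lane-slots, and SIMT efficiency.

step 0: v0 <- v0                     {0,1,2,3,4,5,6,7,8,9,10,11,12,13,14,15}
step 1: eval (min(-8, v3) < 7)       {0,1,2,3,4,5,6,7,8,9,10,11,12,13,14,15}
step 2: v3 <- (min(3, tid) - (v0 // 4)) {0,1,2,3,4,5,6,7,8,9,10,11,12,13,14,15}
step 3: v3 <- 6                      {0,1,2,3,4,5,6,7,8,9,10,11,12,13,14,15}
step 4: v0 <- 1                      {0,1,2,3,4,5,6,7,8,9,10,11,12,13,14,15}
step 5: v3 <- (min(v3, v0) // -3)    {0,1,2,3,4,5,6,7,8,9,10,11,12,13,14,15}
step 6: v3 <- max((3 % 5), (v0 // 5)) {0,1,2,3,4,5,6,7,8,9,10,11,12,13,14,15}

Answer: 7 steps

v0: 1,1,1,1,1,1,1,1,1,1,1,1,1,1,1,1
v3: 3,3,3,3,3,3,3,3,3,3,3,3,3,3,3,3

steps = 7; useful = 112; efficiency = 112/112 = 1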